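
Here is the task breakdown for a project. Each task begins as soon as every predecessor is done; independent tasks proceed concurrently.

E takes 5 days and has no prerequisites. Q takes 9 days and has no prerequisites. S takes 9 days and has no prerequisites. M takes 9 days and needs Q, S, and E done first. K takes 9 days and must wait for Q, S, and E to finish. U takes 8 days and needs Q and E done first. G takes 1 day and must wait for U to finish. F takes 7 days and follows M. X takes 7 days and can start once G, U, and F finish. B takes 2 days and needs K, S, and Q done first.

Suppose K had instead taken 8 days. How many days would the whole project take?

Critical path before the change: Q→M→F→X = 9+9+7+7 = 32 giving 32 days.
K is off the critical path — its longest chain is 20 days, giving 12 of slack.
No other chain overtakes it, so the finish is 32 days.

32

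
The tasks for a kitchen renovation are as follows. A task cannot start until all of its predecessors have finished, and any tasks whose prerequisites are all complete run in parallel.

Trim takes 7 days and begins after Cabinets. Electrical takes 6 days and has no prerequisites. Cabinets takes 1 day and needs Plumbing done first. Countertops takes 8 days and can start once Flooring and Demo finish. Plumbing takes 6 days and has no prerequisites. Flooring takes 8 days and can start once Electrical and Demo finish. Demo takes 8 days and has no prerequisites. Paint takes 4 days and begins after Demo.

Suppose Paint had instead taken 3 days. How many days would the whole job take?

The binding path is Demo→Flooring→Countertops = 8+8+8 = 24; finish at 24 days.
Paint is off the critical path — its longest chain is 12 days, giving 12 of slack.
That remains the longest chain; total 24 days.

24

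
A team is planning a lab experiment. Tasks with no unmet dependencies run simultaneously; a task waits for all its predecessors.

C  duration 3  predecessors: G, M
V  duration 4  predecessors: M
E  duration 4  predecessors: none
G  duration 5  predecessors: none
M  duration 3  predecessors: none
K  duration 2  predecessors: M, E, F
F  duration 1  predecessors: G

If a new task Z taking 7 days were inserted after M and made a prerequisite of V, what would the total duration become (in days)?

Originally the job takes 8 days.
With Z inserted, V now waits for max(M, Z).
New critical path: M→Z→V = 3+7+4 = 14 ⇒ 14 days.

14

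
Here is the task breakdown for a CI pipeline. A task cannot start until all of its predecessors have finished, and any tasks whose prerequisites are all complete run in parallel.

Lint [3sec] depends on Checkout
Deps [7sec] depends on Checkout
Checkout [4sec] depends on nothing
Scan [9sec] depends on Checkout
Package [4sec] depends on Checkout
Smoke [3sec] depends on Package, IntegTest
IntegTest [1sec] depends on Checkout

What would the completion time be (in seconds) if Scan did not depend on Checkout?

11

Original critical path: Checkout→Scan = 4+9 = 13 ⇒ 13 seconds.
Without Checkout→Scan, Scan's earliest start moves from 4 to 0.
The longest chain is now Checkout→Deps = 4+7 = 11, so the schedule takes 11 seconds.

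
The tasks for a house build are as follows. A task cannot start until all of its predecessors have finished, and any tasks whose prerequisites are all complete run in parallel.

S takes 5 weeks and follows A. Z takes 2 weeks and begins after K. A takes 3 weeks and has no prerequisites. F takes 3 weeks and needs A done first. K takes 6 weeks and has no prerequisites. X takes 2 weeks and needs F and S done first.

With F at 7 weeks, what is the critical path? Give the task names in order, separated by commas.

The binding path is A→S→X = 3+5+2 = 10; finish at 10 weeks.
The longest path through F is only 8 weeks, so F has float 2.
New critical path: A→F→X = 3+7+2 = 12 ⇒ 12 weeks.

A, F, X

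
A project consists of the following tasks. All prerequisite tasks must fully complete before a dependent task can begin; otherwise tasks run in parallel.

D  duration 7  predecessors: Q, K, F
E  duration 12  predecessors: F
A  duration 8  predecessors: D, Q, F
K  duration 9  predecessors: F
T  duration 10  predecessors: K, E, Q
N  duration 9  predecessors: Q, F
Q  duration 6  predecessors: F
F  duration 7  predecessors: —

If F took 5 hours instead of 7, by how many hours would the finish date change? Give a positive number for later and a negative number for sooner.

-2

The binding path is F→K→D→A = 7+9+7+8 = 31; finish at 31 hours.
F lies on that path, so at 5 hours the path becomes 29 hours.
The critical path is still F→K→D→A; finish is now 29 hours.
Change in finish: 29 − 31 = -2 hours.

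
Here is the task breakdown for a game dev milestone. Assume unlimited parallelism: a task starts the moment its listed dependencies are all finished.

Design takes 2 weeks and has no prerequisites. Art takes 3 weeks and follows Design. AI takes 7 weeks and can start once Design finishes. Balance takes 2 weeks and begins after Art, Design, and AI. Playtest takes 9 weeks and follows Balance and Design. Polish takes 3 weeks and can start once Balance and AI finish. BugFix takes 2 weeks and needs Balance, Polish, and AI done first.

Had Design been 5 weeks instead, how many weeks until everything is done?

23

Actual critical path: Design→AI→Balance→Playtest = 2+7+2+9 = 20 ⇒ 20 weeks.
Design is on the critical path; changing it to 5 makes that path 23 weeks.
No other chain overtakes it, so the finish is 23 weeks.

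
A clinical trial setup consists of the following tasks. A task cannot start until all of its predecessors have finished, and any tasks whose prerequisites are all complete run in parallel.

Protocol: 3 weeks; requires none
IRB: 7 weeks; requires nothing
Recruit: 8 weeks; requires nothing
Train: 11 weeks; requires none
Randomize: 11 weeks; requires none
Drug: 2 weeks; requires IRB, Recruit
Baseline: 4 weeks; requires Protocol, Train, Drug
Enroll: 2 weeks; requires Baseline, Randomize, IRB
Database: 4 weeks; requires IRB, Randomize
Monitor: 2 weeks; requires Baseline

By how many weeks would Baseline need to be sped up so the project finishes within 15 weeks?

2

Current finish: 17 weeks; target: 15.
Baseline is on every critical path, so each week cut from Baseline cuts the finish by one (this holds down to a finish of 15).
Need 17 − 15 = 2 weeks off Baseline → Baseline becomes 2 weeks, finish becomes 15.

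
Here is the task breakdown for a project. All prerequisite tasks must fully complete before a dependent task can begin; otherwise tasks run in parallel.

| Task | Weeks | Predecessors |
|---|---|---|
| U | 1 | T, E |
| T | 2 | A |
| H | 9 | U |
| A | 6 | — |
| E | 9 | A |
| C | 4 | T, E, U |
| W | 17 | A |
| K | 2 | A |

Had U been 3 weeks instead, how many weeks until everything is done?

Actual critical path: A→E→U→H = 6+9+1+9 = 25 ⇒ 25 weeks.
U is on the critical path; changing it to 3 makes that path 27 weeks.
The critical path is still A→E→U→H; finish is now 27 weeks.

27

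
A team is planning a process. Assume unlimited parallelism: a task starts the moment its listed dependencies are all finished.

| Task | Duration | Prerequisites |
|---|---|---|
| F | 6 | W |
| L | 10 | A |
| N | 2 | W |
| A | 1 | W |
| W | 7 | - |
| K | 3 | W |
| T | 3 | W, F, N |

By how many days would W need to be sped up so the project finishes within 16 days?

Current finish: 18 days; target: 16.
W is on every critical path, so each day cut from W cuts the finish by one (this holds down to a finish of 12).
Need 18 − 16 = 2 days off W → W becomes 5 days, finish becomes 16.

2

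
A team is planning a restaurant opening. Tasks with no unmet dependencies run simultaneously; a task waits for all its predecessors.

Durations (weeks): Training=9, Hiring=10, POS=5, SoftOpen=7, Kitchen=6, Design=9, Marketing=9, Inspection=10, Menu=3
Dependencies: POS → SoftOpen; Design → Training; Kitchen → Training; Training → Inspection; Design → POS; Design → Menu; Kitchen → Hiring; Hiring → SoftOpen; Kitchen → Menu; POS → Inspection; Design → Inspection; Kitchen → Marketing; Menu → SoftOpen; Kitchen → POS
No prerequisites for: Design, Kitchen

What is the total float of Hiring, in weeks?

5

The longest chain is Design→Training→Inspection = 9+9+10 = 28; overall finish 28 weeks.
The longest chain containing Hiring totals 23 weeks.
Slack of Hiring = 11 − 6 = 5 weeks.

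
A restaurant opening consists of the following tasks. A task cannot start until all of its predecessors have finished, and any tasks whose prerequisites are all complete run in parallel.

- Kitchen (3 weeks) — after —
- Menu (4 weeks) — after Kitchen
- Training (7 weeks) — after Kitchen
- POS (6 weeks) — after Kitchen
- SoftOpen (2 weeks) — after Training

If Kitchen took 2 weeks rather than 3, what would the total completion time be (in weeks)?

Baseline: Kitchen→Training→SoftOpen = 3+7+2 = 12 → 12 weeks.
Since Kitchen is critical, the -1 change carries straight to that chain (now 11 weeks).
The critical path is still Kitchen→Training→SoftOpen; finish is now 11 weeks.

11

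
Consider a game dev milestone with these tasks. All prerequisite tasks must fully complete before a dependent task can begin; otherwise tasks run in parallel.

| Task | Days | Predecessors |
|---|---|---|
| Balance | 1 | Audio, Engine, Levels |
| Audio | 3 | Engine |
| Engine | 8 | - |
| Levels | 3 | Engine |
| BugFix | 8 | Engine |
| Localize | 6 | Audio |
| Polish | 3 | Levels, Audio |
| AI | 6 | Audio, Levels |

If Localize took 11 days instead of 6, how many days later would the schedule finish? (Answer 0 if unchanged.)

Baseline: Engine→Audio→Localize = 8+3+6 = 17 → 17 days.
Localize lies on that path, so at 11 days the path becomes 22 days.
That remains the longest chain; total 22 days.
Change in finish: 22 − 17 = +5 days.

5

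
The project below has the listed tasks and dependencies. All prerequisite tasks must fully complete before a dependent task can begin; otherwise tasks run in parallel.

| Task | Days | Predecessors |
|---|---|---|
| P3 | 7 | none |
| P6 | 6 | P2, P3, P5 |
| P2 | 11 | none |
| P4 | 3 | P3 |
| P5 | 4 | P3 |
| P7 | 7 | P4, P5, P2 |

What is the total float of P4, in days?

1

The longest chain is P2→P7 = 11+7 = 18; overall finish 18 days.
The longest chain containing P4 totals 17 days.
So P4 can slip 11 − 10 = 1 day.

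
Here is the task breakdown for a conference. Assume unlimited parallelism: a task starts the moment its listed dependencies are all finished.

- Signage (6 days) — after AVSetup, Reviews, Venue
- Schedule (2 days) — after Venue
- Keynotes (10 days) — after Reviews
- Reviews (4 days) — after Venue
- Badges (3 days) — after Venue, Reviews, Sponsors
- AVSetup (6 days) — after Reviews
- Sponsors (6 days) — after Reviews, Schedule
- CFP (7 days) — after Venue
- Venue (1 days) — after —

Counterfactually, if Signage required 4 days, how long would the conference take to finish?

15

Actual critical path: Venue→Reviews→AVSetup→Signage = 1+4+6+6 = 17 ⇒ 17 days.
Signage lies on that path, so at 4 days the path becomes 15 days.
New critical path: Venue→Reviews→Keynotes = 1+4+10 = 15 ⇒ 15 days.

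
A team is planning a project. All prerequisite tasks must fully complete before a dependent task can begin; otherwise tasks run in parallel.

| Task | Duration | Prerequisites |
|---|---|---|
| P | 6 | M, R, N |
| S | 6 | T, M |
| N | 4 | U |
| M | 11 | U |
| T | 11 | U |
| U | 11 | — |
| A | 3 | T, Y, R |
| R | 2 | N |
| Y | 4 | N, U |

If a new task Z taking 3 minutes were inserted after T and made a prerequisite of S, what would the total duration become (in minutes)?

31

Originally the project takes 28 minutes.
With Z inserted, S now waits for max(T, M, Z).
New critical path: U→T→Z→S = 11+11+3+6 = 31 ⇒ 31 minutes.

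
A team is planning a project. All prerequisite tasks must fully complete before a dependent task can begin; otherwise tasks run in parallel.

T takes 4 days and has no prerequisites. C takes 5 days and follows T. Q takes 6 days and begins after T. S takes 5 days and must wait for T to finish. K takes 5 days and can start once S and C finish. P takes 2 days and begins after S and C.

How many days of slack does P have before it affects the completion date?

T→C→K = 4+5+5 = 14 sets the makespan at 14 days.
P finishes as early as 11 and must finish by 14.
Slack of P = 12 − 9 = 3 days.

3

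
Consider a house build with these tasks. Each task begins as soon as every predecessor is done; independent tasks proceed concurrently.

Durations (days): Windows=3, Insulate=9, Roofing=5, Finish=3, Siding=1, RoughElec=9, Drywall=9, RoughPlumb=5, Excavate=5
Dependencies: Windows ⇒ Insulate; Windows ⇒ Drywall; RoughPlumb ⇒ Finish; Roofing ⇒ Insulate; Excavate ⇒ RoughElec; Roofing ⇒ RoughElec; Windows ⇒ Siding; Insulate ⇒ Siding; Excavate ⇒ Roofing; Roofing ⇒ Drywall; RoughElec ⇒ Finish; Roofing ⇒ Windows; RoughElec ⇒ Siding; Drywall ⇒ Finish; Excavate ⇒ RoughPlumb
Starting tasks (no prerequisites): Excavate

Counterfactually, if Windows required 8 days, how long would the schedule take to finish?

Critical path before the change: Excavate→Roofing→Windows→Drywall→Finish = 5+5+3+9+3 = 25 giving 25 days.
Since Windows is critical, the +5 change carries straight to that chain (now 30 days).
No other chain overtakes it, so the finish is 30 days.

30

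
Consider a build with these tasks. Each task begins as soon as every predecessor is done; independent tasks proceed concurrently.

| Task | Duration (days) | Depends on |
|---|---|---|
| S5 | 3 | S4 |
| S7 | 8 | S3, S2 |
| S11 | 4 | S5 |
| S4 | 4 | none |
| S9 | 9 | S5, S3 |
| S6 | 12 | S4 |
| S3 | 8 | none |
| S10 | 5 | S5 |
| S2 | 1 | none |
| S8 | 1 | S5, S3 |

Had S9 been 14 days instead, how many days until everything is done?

22

As given, the longest chain is S3→S9 = 8+9 = 17, so the finish is 17 days.
S9 lies on that path, so at 14 days the path becomes 22 days.
That remains the longest chain; total 22 days.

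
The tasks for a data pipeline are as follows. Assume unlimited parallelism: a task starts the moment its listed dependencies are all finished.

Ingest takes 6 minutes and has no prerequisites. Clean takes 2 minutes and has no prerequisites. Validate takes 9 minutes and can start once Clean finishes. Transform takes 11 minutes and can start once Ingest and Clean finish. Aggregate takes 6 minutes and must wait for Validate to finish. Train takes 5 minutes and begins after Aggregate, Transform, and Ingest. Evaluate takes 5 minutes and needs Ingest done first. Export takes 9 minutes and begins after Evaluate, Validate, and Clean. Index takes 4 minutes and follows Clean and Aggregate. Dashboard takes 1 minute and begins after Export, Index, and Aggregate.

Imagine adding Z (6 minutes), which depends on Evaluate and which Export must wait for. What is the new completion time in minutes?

Originally the plan takes 22 minutes.
With Z inserted, Export now waits for max(Evaluate, Validate, Clean, Z).
New critical path: Ingest→Evaluate→Z→Export→Dashboard = 6+5+6+9+1 = 27 ⇒ 27 minutes.

27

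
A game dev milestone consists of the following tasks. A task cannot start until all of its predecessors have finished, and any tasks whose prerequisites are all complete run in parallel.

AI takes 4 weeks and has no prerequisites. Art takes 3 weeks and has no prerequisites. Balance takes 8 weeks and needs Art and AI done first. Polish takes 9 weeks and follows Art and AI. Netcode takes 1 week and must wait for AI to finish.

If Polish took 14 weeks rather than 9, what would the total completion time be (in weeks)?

18

As given, the longest chain is AI→Polish = 4+9 = 13, so the finish is 13 weeks.
Polish is on the critical path; changing it to 14 makes that path 18 weeks.
That remains the longest chain; total 18 weeks.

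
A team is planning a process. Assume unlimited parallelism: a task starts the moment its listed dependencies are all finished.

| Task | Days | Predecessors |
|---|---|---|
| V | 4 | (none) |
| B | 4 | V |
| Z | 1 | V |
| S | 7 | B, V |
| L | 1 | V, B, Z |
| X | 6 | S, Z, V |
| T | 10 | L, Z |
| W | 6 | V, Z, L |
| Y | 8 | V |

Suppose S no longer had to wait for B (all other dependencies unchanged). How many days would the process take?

19

Before: longest chain V→B→S→X = 4+4+7+6 = 21, finish 21.
Without B→S, S's earliest start moves from 8 to 4.
After: V→B→L→T = 4+4+1+10 = 19 → 19 days.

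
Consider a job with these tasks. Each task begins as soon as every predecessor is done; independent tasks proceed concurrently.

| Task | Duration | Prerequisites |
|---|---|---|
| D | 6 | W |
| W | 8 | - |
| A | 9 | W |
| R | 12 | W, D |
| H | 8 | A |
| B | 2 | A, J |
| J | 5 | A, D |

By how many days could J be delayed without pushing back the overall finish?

2

W→D→R = 8+6+12 = 26 sets the makespan at 26 days.
Longest path through J: 24 days (earliest finish 22, latest finish 24).
Float = 26 − 24 = 2.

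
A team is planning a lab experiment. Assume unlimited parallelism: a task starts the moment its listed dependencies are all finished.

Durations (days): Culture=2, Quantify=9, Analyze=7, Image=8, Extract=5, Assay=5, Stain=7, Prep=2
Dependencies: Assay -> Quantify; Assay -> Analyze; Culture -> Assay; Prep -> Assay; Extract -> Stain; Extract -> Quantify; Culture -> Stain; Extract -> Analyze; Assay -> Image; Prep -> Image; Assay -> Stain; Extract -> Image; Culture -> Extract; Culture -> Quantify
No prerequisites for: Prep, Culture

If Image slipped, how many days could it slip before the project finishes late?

1

Critical path: Prep→Assay→Quantify = 2+5+9 = 16, so the finish is 16 days.
Image finishes as early as 15 and must finish by 16.
Slack of Image = 8 − 7 = 1 day.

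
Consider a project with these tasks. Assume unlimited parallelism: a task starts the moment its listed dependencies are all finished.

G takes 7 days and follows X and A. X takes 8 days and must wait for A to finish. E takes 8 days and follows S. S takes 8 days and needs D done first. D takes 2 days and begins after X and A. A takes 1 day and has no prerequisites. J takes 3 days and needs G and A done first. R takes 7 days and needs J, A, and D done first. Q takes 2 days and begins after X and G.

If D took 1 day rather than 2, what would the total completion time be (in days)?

As given, the longest chain is A→X→D→S→E = 1+8+2+8+8 = 27, so the finish is 27 days.
D is on the critical path; changing it to 1 makes that path 26 days.
The binding chain switches to A→X→G→J→R = 1+8+7+3+7 = 26; finish 26 days.

26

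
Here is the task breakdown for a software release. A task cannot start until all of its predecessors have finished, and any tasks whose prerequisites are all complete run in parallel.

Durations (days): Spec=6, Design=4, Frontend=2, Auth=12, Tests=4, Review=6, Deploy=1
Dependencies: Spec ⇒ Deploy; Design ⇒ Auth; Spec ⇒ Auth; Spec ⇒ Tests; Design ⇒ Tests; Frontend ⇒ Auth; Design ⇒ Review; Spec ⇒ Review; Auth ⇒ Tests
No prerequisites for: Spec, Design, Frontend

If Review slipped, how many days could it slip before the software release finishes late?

Spec→Auth→Tests = 6+12+4 = 22 sets the makespan at 22 days.
The longest chain containing Review totals 12 days.
Float = 22 − 12 = 10.

10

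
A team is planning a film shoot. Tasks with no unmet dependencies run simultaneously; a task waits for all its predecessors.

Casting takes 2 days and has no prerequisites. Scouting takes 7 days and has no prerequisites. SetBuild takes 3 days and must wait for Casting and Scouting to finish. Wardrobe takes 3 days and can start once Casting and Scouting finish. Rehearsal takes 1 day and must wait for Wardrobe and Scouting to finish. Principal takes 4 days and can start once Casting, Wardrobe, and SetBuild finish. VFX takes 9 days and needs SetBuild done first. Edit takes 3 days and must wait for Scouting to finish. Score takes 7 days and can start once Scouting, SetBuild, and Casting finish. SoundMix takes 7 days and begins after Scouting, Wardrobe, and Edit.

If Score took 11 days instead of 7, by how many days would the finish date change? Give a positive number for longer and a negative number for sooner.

2

The binding path is Scouting→SetBuild→VFX = 7+3+9 = 19; finish at 19 days.
Score has 2 days of float (longest path through it is 17).
Now Scouting→SetBuild→Score = 7+3+11 = 21 is longest, so the finish becomes 21 days.
Change in finish: 21 − 19 = +2 days.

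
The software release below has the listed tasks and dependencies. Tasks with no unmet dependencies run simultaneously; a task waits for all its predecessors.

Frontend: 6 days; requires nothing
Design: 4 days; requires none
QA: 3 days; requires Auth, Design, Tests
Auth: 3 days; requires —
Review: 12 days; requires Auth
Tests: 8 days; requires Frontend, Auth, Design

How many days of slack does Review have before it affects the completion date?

The longest chain is Frontend→Tests→QA = 6+8+3 = 17; overall finish 17 days.
The longest chain containing Review totals 15 days.
Slack of Review = 5 − 3 = 2 days.

2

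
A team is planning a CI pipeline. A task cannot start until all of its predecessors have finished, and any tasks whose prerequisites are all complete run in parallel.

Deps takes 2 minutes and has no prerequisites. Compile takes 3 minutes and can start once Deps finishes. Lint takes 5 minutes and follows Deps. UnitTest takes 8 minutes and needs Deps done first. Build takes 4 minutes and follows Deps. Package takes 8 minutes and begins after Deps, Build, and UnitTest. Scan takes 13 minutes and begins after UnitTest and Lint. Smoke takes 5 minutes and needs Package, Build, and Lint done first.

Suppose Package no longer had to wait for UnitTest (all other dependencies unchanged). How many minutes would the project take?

Original critical path: Deps→UnitTest→Package→Smoke = 2+8+8+5 = 23 ⇒ 23 minutes.
Without UnitTest→Package, Package's earliest start moves from 10 to 6.
New critical path: Deps→UnitTest→Scan = 2+8+13 = 23 ⇒ 23 minutes.

23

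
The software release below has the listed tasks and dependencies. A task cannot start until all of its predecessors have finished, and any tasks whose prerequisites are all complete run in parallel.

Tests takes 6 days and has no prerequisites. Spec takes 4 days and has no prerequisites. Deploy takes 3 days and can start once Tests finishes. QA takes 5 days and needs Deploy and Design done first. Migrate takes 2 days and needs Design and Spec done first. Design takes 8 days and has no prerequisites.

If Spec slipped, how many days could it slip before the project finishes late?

Critical path: Tests→Deploy→QA = 6+3+5 = 14, so the finish is 14 days.
Longest path through Spec: 6 days (earliest finish 4, latest finish 12).
So Spec can slip 12 − 4 = 8 days.

8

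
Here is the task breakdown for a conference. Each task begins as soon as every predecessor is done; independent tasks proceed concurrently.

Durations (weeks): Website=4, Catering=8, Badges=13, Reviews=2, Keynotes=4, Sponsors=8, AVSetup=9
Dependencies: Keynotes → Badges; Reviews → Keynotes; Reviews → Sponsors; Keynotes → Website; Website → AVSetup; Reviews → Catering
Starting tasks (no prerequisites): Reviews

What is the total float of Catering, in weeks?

9

The longest chain is Reviews→Keynotes→Website→AVSetup = 2+4+4+9 = 19; overall finish 19 weeks.
Longest path through Catering: 10 weeks (earliest finish 10, latest finish 19).
So Catering can slip 19 − 10 = 9 weeks.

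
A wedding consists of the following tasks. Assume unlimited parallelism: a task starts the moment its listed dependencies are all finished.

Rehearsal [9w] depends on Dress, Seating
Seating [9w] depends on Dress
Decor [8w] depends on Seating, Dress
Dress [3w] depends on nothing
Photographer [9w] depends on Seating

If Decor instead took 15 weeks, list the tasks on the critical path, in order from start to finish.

The binding path is Dress→Seating→Photographer = 3+9+9 = 21; finish at 21 weeks.
The longest path through Decor is only 20 weeks, so Decor has float 1.
Now Dress→Seating→Decor = 3+9+15 = 27 is longest, so the finish becomes 27 weeks.

Dress, Seating, Decor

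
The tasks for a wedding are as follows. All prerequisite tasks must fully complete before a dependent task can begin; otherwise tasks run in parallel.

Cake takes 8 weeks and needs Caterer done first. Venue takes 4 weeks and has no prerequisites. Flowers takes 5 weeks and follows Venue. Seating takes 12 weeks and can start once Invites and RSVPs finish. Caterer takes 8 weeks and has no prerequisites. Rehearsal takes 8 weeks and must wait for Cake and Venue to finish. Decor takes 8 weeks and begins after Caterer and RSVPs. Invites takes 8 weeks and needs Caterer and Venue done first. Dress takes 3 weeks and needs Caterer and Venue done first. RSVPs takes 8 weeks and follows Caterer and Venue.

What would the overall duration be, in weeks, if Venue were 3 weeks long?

Critical path before the change: Caterer→Invites→Seating = 8+8+12 = 28 giving 28 weeks.
Venue is off the critical path — its longest chain is 24 weeks, giving 4 of slack.
No other chain overtakes it, so the finish is 28 weeks.

28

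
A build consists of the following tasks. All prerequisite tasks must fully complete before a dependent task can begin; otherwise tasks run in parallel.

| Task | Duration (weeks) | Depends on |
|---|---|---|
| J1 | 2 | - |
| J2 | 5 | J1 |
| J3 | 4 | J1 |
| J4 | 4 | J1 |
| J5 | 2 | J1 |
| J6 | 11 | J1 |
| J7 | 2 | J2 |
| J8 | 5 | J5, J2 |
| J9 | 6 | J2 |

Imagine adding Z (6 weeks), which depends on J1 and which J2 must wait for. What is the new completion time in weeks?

19

Originally the plan takes 13 weeks.
With Z inserted, J2 now waits for max(J1, Z).
New critical path: J1→Z→J2→J9 = 2+6+5+6 = 19 ⇒ 19 weeks.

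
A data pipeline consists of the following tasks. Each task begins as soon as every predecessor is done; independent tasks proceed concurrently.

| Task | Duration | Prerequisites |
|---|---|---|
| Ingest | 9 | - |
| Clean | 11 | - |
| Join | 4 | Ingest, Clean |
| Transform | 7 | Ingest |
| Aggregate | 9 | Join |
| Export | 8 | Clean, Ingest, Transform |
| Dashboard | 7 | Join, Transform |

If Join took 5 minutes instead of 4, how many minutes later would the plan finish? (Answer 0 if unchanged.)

1

Critical path before the change: Clean→Join→Aggregate = 11+4+9 = 24 giving 24 minutes.
Since Join is critical, the +1 change carries straight to that chain (now 25 minutes).
The critical path is still Clean→Join→Aggregate; finish is now 25 minutes.
Change in finish: 25 − 24 = +1 minutes.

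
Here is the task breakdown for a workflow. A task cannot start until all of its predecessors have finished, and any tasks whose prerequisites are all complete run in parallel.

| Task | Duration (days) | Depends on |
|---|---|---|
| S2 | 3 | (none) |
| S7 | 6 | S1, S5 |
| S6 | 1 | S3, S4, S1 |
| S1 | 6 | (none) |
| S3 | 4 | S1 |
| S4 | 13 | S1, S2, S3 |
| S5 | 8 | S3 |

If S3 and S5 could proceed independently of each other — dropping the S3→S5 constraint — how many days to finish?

24

Before: longest chain S1→S3→S4→S6 = 6+4+13+1 = 24, finish 24.
Without S3→S5, S5's earliest start moves from 10 to 0.
New critical path: S1→S3→S4→S6 = 6+4+13+1 = 24 ⇒ 24 days.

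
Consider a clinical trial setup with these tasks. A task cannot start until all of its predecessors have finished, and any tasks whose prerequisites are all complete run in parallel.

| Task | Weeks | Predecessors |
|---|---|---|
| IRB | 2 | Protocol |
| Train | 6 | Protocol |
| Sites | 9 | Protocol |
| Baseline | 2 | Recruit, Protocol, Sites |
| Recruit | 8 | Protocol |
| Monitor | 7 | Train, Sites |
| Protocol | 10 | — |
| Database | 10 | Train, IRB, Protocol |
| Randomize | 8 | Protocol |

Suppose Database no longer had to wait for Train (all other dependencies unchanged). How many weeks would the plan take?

26

Original critical path: Protocol→Sites→Monitor = 10+9+7 = 26 ⇒ 26 weeks.
Without Train→Database, Database's earliest start moves from 16 to 12.
After: Protocol→Sites→Monitor = 10+9+7 = 26 → 26 weeks.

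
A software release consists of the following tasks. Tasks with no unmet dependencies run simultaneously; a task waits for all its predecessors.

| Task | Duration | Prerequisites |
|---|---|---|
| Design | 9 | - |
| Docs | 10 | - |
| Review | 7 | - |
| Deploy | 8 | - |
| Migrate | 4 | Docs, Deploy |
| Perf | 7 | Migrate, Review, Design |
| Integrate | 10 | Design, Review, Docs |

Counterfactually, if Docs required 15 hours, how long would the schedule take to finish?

Baseline: Docs→Migrate→Perf = 10+4+7 = 21 → 21 hours.
Since Docs is critical, the +5 change carries straight to that chain (now 26 hours).
No other chain overtakes it, so the finish is 26 hours.

26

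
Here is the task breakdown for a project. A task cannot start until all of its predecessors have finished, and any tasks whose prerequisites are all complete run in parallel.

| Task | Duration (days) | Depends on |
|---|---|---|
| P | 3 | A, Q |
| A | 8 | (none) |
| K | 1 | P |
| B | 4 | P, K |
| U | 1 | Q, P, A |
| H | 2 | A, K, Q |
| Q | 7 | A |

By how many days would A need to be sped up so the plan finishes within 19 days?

4

Current finish: 23 days; target: 19.
A is on every critical path, so each day cut from A cuts the finish by one (this holds down to a finish of 16).
Need 23 − 19 = 4 days off A → A becomes 4 days, finish becomes 19.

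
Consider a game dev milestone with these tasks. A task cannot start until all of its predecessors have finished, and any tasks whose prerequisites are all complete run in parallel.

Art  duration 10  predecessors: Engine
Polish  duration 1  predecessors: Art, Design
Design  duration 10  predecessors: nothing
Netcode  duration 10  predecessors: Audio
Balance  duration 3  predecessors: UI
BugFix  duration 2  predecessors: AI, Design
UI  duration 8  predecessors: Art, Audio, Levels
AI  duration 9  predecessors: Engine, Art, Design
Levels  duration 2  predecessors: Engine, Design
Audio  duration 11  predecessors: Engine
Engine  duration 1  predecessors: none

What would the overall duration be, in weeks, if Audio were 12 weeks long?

Baseline: Engine→Audio→UI→Balance = 1+11+8+3 = 23 → 23 weeks.
Audio lies on that path, so at 12 weeks the path becomes 24 weeks.
No other chain overtakes it, so the finish is 24 weeks.

24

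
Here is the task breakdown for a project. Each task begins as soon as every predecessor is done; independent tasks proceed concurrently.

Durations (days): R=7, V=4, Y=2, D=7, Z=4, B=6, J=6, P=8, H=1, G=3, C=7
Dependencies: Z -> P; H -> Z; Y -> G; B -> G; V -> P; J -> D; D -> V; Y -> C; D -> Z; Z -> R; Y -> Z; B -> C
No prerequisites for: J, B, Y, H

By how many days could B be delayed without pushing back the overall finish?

12

The longest chain is J→D→V→P = 6+7+4+8 = 25; overall finish 25 days.
The longest chain containing B totals 13 days.
So B can slip 18 − 6 = 12 days.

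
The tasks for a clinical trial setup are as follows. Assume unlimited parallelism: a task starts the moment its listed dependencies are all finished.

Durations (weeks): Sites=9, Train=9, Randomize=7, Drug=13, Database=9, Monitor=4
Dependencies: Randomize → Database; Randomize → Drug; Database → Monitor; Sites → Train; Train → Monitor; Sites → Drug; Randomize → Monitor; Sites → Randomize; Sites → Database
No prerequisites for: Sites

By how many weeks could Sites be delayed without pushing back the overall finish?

Critical path: Sites→Randomize→Drug = 9+7+13 = 29, so the finish is 29 weeks.
The longest chain containing Sites totals 29 weeks.
Float = 29 − 29 = 0.

0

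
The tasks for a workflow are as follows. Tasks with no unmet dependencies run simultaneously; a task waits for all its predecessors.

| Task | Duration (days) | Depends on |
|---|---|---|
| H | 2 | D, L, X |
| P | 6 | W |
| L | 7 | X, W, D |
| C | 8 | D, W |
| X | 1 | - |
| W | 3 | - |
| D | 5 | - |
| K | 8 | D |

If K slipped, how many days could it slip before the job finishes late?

1

D→L→H = 5+7+2 = 14 sets the makespan at 14 days.
Longest path through K: 13 days (earliest finish 13, latest finish 14).
Float = 14 − 13 = 1.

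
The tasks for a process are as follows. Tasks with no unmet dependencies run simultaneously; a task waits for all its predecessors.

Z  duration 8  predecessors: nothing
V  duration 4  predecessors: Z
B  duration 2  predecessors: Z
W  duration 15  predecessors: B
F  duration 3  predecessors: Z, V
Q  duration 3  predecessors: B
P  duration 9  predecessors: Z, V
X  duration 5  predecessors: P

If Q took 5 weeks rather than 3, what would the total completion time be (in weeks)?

26

Critical path before the change: Z→V→P→X = 8+4+9+5 = 26 giving 26 weeks.
Q is off the critical path — its longest chain is 13 weeks, giving 13 of slack.
No other chain overtakes it, so the finish is 26 weeks.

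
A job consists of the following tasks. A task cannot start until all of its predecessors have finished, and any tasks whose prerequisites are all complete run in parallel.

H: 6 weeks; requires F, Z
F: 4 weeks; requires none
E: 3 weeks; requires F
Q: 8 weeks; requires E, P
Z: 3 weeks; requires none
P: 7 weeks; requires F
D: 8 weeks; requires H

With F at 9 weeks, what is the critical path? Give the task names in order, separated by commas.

As given, the longest chain is F→P→Q = 4+7+8 = 19, so the finish is 19 weeks.
Since F is critical, the +5 change carries straight to that chain (now 24 weeks).
The critical path is still F→P→Q; finish is now 24 weeks.

F, P, Q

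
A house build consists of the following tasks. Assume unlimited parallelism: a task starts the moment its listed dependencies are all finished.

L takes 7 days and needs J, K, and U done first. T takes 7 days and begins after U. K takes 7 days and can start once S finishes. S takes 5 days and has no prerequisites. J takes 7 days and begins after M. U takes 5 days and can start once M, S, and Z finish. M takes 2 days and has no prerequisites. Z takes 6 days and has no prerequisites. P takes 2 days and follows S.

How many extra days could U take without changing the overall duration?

Critical path: S→K→L = 5+7+7 = 19, so the finish is 19 days.
Longest path through U: 18 days (earliest finish 11, latest finish 12).
So U can slip 12 − 11 = 1 day.

1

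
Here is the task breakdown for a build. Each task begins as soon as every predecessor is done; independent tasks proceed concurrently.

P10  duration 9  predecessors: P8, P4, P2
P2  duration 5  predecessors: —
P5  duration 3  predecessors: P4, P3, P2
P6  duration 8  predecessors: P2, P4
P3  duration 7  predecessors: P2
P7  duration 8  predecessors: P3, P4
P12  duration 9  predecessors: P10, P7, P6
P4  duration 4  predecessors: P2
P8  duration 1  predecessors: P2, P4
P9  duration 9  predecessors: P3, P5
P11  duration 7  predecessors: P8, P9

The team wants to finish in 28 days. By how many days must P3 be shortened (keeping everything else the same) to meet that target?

Current finish: 31 days; target: 28.
P3 is on every critical path, so each day cut from P3 cuts the finish by one (this holds down to a finish of 28).
Need 31 − 28 = 3 days off P3 → P3 becomes 4 days, finish becomes 28.

3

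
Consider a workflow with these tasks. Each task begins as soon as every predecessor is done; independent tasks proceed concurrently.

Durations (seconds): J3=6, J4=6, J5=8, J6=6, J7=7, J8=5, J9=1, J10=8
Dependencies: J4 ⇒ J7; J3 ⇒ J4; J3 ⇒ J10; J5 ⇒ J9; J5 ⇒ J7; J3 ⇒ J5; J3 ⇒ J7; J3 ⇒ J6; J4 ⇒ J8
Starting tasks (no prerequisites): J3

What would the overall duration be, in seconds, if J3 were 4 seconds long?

19

Critical path before the change: J3→J5→J7 = 6+8+7 = 21 giving 21 seconds.
J3 is on the critical path; changing it to 4 makes that path 19 seconds.
That remains the longest chain; total 19 seconds.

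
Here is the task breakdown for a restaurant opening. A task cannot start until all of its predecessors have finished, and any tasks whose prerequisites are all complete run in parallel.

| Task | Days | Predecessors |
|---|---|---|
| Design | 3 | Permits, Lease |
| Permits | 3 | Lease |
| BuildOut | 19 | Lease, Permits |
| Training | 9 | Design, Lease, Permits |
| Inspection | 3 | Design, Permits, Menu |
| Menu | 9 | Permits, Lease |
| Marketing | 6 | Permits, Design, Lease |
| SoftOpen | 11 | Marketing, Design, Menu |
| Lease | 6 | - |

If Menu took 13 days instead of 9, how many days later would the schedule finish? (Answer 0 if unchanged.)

Actual critical path: Lease→Permits→Menu→SoftOpen = 6+3+9+11 = 29 ⇒ 29 days.
Menu lies on that path, so at 13 days the path becomes 33 days.
No other chain overtakes it, so the finish is 33 days.
Change in finish: 33 − 29 = +4 days.

4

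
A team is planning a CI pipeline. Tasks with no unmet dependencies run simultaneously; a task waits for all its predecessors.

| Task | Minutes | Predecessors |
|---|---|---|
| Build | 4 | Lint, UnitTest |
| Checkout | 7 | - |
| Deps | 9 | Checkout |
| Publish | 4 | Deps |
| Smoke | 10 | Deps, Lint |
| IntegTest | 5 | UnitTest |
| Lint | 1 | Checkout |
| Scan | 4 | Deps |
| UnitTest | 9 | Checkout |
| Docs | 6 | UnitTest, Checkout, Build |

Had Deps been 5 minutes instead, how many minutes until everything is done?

26

The binding path is Checkout→Deps→Smoke = 7+9+10 = 26; finish at 26 minutes.
Deps is on the critical path; changing it to 5 makes that path 22 minutes.
Now Checkout→UnitTest→Build→Docs = 7+9+4+6 = 26 is longest, so the finish becomes 26 minutes.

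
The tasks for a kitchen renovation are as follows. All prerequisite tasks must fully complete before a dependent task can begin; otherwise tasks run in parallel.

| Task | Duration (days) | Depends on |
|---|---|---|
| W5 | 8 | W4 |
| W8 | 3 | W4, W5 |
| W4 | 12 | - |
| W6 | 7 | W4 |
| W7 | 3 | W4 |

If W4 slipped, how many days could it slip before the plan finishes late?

Critical path: W4→W5→W8 = 12+8+3 = 23, so the finish is 23 days.
Longest path through W4: 23 days (earliest finish 12, latest finish 12).
Float = 23 − 23 = 0.

0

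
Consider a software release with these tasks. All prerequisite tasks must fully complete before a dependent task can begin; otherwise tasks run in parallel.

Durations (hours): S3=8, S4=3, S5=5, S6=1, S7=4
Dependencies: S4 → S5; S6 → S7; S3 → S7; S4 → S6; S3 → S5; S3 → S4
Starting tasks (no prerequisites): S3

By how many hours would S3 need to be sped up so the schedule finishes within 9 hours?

7

Current finish: 16 hours; target: 9.
S3 is on every critical path, so each hour cut from S3 cuts the finish by one (this holds down to a finish of 9).
Need 16 − 9 = 7 hours off S3 → S3 becomes 1 hour, finish becomes 9.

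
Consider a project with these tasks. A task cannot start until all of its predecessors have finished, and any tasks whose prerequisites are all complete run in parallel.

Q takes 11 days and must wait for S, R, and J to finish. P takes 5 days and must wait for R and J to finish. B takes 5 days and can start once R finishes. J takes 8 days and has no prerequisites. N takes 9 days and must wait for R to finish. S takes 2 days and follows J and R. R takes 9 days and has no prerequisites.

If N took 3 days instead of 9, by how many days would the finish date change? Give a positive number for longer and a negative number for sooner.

As given, the longest chain is R→S→Q = 9+2+11 = 22, so the finish is 22 days.
The longest path through N is only 18 days, so N has float 4.
No other chain overtakes it, so the finish is 22 days.
Change in finish: 22 − 22 = +0 days.

0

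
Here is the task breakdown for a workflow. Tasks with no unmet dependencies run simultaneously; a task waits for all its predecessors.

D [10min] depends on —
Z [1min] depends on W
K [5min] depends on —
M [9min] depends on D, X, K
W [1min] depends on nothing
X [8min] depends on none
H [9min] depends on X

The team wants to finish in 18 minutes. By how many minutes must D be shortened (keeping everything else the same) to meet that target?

1

Current finish: 19 minutes; target: 18.
D is on every critical path, so each minute cut from D cuts the finish by one (this holds down to a finish of 17).
Need 19 − 18 = 1 minute off D → D becomes 9 minutes, finish becomes 18.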